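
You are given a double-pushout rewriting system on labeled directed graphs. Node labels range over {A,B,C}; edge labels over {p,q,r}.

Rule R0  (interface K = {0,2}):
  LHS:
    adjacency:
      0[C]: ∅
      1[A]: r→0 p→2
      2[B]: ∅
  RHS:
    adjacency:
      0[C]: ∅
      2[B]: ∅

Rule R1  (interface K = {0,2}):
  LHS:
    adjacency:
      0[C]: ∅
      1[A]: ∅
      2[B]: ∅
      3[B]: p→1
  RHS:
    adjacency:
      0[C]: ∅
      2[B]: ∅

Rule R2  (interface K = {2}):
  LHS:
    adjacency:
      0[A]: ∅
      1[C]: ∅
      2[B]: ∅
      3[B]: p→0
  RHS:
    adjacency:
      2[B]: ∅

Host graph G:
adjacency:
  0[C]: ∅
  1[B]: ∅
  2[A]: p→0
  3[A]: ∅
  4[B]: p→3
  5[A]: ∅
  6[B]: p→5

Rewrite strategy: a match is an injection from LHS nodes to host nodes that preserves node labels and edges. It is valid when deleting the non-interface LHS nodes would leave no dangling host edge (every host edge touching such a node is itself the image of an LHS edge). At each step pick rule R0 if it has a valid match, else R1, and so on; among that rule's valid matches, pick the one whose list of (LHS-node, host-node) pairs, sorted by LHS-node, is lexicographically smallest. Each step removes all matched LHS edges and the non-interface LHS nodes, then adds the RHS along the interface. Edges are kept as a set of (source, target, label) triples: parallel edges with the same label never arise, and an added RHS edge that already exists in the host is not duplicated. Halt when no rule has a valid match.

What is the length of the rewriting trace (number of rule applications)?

initial: |V|=7 |E|=3  E = 2-p->0 4-p->3 6-p->5
step 1: apply R1 at {0↦0, 1↦3, 2↦1, 3↦4}  → |V|=5 |E|=2  E = 2-p->0 6-p->5
step 2: apply R1 at {0↦0, 1↦5, 2↦1, 3↦6}  → |V|=3 |E|=1  E = 2-p->0
normal form: no rule applies after step 2

Answer: 2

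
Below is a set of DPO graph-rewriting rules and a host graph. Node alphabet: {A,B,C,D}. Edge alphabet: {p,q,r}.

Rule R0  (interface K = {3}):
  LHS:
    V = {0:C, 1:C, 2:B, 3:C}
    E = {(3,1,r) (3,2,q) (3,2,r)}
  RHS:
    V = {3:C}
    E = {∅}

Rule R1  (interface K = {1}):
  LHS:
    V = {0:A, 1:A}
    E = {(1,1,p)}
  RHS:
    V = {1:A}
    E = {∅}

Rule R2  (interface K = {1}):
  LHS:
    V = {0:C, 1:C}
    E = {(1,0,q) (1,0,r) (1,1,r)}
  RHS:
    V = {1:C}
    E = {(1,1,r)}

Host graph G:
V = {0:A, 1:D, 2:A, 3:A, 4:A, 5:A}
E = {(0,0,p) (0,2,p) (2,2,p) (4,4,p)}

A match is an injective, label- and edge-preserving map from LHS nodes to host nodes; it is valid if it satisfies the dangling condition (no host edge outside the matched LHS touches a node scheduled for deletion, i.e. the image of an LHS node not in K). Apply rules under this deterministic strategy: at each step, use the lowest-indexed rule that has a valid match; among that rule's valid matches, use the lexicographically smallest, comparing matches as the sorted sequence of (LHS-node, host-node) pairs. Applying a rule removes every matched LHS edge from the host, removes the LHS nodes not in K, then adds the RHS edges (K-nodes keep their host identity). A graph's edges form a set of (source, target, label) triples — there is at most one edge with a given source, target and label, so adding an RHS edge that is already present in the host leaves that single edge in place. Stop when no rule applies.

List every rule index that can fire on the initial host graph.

R0: no valid match — LHS pattern not found
R1: 6 valid matches — {0↦3, 1↦0}, {0↦3, 1↦2}, {0↦3, 1↦4} (+3 more)
R2: no valid match — LHS pattern not found

Answer: [R1]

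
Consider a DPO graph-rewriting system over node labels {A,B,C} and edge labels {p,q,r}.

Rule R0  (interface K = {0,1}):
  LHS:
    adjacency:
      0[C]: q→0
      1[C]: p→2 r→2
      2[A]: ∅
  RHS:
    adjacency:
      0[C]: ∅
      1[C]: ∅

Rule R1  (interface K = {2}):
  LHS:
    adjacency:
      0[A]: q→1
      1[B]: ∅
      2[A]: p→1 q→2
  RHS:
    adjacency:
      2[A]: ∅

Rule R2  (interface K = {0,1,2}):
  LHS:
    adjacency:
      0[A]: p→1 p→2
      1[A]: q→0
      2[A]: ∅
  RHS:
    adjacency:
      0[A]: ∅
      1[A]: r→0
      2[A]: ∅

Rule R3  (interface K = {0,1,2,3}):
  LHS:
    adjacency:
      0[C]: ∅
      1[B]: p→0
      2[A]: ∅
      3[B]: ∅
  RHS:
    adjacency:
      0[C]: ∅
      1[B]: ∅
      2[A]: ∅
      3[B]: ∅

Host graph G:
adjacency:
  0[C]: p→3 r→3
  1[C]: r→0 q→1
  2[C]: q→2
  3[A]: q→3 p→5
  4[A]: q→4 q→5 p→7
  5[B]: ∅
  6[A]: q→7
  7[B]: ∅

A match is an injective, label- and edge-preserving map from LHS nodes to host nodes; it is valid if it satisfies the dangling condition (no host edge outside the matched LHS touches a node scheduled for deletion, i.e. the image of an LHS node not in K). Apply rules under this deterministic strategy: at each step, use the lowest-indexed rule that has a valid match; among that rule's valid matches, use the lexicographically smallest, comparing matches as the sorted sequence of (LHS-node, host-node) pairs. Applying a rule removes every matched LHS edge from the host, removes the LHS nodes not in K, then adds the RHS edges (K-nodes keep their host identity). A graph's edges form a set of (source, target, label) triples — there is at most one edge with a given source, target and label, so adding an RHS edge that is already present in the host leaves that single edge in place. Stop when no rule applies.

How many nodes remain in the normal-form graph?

Answer: 3

Derivation:
initial: |V|=8 |E|=11  E = 0-p->3 0-r->3 1-r->0 1-q->1 2-q->2 3-q->3 3-p->5 4-q->4 4-q->5 4-p->7 6-q->7
step 1: apply R1 at {0↦6, 1↦7, 2↦4}  → |V|=6 |E|=8  E = 0-p->3 0-r->3 1-r->0 1-q->1 2-q->2 3-q->3 3-p->5 4-q->5
step 2: apply R1 at {0↦4, 1↦5, 2↦3}  → |V|=4 |E|=5  E = 0-p->3 0-r->3 1-r->0 1-q->1 2-q->2
step 3: apply R0 at {0↦1, 1↦0, 2↦3}  → |V|=3 |E|=2  E = 1-r->0 2-q->2
normal form: no rule applies after step 3
NF nodes: {0:C, 1:C, 2:C}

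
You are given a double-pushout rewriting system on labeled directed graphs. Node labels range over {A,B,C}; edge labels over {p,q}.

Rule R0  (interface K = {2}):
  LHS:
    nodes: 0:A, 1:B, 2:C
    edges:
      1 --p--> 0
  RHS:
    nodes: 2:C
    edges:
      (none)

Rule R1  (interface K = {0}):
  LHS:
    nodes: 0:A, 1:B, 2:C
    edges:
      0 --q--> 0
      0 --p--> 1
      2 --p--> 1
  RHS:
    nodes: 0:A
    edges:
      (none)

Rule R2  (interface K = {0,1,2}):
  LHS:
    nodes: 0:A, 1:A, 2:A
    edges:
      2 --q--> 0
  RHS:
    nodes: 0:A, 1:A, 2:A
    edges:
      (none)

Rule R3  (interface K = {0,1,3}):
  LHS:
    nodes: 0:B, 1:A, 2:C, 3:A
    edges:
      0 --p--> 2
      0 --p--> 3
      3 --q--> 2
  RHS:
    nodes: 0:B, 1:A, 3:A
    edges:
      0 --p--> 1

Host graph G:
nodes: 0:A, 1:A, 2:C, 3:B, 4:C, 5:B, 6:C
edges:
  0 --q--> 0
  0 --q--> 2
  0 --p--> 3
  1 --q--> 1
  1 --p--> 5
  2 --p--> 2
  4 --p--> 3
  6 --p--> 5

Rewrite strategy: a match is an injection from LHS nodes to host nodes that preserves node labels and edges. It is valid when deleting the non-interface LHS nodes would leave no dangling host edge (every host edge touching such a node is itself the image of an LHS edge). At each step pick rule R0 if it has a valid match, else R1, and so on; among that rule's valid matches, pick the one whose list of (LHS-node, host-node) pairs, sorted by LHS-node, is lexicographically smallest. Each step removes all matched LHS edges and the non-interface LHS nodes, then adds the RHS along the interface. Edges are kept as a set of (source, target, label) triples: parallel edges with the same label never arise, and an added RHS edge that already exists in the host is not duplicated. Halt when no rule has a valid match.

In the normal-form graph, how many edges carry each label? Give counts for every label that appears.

start.  V:7 E:8  edges: 0-q->0 0-q->2 0-p->3 1-q->1 1-p->5 2-p->2 4-p->3 6-p->5
1. fire R1 via {0↦0, 1↦3, 2↦4}  →  V:5 E:5  edges: 0-q->2 1-q->1 1-p->5 2-p->2 6-p->5
2. fire R1 via {0↦1, 1↦5, 2↦6}  →  V:3 E:2  edges: 0-q->2 2-p->2
halt: no rule applies after step 2
NF edges: [(0, 2, 'q'), (2, 2, 'p')]

Answer: p:1 q:1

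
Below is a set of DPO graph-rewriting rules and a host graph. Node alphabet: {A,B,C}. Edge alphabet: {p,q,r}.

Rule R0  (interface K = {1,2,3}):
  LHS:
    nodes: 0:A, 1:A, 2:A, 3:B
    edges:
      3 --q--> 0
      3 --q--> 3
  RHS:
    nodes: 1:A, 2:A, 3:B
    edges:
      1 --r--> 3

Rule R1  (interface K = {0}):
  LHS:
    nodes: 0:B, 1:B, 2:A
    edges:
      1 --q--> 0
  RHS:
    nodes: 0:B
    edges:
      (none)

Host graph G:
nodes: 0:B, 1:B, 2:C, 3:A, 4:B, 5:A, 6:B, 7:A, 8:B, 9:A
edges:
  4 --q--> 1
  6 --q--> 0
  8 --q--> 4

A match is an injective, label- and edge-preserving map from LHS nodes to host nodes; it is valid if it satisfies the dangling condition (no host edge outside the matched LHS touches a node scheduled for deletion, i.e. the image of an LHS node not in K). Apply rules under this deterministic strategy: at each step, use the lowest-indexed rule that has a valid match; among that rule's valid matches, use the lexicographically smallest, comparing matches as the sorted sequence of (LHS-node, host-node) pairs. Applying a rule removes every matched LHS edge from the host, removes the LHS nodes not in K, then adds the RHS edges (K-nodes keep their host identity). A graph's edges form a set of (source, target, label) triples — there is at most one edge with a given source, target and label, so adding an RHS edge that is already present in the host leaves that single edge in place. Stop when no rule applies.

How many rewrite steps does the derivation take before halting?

Answer: 3

Steps:
initial: |V|=10 |E|=3  E = 4-q->1 6-q->0 8-q->4
step 1: apply R1 at {0↦0, 1↦6, 2↦3}  → |V|=8 |E|=2  E = 4-q->1 8-q->4
step 2: apply R1 at {0↦4, 1↦8, 2↦5}  → |V|=6 |E|=1  E = 4-q->1
step 3: apply R1 at {0↦1, 1↦4, 2↦7}  → |V|=4 |E|=0  E = ∅
final graph: no rule applies after step 3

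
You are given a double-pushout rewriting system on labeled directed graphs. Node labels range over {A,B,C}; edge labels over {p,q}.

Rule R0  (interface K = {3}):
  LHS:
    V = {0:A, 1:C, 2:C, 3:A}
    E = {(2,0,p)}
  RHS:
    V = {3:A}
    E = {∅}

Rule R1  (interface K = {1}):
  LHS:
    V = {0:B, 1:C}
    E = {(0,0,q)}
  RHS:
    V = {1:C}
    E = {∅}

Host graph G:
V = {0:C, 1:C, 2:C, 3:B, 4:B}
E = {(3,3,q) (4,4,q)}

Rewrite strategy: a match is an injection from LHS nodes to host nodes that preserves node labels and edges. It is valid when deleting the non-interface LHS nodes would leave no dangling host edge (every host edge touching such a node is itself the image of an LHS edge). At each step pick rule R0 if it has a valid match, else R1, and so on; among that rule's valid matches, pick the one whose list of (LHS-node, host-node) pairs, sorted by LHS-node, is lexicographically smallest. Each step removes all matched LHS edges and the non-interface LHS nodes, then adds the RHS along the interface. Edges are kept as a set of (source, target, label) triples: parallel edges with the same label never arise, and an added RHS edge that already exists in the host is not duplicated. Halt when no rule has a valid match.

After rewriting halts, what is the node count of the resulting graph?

Answer: 3

Steps:
start.  V:5 E:2  edges: 3-q->3 4-q->4
1. fire R1 via {0↦3, 1↦0}  →  V:4 E:1  edges: 4-q->4
2. fire R1 via {0↦4, 1↦0}  →  V:3 E:0  edges: ∅
normal form: no rule applies after step 2
NF nodes: {0:C, 1:C, 2:C}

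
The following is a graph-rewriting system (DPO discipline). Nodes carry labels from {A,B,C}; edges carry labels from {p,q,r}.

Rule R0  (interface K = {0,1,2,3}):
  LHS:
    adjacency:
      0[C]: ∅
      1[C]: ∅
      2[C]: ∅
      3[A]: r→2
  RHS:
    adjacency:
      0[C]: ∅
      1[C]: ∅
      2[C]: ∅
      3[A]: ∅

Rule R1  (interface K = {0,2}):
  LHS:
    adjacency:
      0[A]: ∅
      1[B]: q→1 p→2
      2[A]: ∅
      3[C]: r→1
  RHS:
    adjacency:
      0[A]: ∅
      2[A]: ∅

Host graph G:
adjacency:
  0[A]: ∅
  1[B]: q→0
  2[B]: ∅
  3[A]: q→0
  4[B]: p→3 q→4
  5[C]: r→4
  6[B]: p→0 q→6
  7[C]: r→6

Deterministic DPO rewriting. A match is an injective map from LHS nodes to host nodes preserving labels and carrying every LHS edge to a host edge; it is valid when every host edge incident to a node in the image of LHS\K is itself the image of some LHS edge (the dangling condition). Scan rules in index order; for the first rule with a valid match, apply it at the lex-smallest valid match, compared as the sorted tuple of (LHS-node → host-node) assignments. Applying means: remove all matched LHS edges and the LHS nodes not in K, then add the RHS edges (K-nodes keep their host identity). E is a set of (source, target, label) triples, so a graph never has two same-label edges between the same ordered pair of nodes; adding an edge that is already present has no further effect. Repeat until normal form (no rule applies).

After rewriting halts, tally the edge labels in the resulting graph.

Answer: q:2

Derivation:
initial: |V|=8 |E|=8  E = 1-q->0 3-q->0 4-p->3 4-q->4 5-r->4 6-p->0 6-q->6 7-r->6
step 1: apply R1 at {0↦0, 1↦4, 2↦3, 3↦5}  → |V|=6 |E|=5  E = 1-q->0 3-q->0 6-p->0 6-q->6 7-r->6
step 2: apply R1 at {0↦3, 1↦6, 2↦0, 3↦7}  → |V|=4 |E|=2  E = 1-q->0 3-q->0
halt: no rule applies after step 2
NF edges: [(1, 0, 'q'), (3, 0, 'q')]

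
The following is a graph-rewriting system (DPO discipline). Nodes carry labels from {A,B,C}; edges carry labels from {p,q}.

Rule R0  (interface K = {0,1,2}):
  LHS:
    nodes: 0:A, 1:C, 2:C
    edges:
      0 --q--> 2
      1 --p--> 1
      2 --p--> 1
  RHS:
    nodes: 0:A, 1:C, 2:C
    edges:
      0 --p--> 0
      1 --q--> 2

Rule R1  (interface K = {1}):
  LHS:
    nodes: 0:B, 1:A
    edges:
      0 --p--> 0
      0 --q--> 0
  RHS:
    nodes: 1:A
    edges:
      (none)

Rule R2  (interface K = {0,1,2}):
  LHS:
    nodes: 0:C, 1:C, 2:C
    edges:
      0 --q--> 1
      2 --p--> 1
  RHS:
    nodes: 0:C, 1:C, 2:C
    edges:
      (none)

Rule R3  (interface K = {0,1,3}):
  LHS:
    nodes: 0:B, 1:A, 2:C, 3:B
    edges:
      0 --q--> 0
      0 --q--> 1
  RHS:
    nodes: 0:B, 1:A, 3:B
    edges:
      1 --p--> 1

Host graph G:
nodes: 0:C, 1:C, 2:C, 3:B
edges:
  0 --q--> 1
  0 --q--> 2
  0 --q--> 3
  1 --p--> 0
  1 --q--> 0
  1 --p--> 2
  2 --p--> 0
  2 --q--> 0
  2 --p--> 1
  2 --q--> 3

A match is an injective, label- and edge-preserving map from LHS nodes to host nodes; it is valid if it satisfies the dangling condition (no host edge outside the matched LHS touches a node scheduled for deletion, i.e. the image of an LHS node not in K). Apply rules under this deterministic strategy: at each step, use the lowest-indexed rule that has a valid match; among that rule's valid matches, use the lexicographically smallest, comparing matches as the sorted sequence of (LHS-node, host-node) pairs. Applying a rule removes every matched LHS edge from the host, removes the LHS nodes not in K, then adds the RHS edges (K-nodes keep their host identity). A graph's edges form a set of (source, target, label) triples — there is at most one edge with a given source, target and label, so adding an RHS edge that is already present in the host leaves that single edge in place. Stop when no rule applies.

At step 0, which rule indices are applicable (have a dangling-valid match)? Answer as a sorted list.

Answer: [R2]

Derivation:
R0: no valid match — LHS pattern not found
R1: no valid match — LHS pattern not found
R2: 4 valid matches — {0↦0, 1↦1, 2↦2}, {0↦0, 1↦2, 2↦1}, {0↦1, 1↦0, 2↦2} (+1 more)
R3: no valid match — LHS pattern not found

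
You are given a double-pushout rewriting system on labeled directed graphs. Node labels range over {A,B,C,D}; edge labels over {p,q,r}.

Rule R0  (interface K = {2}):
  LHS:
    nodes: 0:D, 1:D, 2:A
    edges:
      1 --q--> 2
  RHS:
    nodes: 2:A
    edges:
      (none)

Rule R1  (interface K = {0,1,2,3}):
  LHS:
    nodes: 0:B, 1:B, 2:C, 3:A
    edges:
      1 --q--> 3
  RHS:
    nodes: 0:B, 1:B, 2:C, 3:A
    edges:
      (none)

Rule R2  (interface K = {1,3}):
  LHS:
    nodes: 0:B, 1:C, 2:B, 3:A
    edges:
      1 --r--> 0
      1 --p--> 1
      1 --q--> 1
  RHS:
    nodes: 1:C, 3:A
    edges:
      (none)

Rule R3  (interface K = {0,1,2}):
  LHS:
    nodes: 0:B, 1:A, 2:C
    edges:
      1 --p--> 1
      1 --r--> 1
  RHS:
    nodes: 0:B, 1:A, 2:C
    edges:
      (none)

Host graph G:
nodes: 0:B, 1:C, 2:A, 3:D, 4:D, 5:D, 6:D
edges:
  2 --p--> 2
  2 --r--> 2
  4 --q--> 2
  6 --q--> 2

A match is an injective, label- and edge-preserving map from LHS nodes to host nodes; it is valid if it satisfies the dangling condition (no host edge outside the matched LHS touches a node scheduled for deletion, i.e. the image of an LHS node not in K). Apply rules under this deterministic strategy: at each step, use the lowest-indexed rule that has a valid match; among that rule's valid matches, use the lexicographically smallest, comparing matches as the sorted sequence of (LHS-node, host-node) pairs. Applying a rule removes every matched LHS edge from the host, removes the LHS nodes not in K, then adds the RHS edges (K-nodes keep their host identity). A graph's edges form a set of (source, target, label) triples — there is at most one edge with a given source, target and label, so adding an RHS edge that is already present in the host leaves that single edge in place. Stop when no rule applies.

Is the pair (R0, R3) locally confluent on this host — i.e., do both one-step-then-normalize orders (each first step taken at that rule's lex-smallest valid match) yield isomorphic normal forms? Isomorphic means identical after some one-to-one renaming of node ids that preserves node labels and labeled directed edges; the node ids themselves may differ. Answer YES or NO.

Answer: YES

Steps:
branch R0-first: apply at {0↦3, 1↦4, 2↦2} → |E|=3, then 2 more step(s) → NF |V|=3 |E|=0 V={0:B, 1:C, 2:A} E=∅
branch R3-first: apply at {0↦0, 1↦2, 2↦1} → |E|=2, then 2 more step(s) → NF |V|=3 |E|=0 V={0:B, 1:C, 2:A} E=∅
graphs isomorphic (equal up to label-preserving node renaming)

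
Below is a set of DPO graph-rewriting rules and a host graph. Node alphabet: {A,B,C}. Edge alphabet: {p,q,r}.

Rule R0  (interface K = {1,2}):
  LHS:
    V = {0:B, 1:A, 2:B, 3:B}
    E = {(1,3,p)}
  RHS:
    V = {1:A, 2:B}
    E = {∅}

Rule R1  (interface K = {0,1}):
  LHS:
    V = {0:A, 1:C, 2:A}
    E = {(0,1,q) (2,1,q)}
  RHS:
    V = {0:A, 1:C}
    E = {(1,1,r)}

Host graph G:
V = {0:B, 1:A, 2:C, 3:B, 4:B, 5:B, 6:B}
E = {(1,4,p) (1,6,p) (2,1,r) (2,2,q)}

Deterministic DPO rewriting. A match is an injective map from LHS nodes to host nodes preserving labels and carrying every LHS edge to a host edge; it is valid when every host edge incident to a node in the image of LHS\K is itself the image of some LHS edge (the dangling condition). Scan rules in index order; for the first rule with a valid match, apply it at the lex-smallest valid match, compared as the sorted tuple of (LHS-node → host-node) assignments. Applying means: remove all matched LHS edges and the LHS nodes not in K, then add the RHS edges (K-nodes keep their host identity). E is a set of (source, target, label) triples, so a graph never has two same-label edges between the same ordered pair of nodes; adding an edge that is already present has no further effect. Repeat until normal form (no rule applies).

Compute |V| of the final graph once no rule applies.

Answer: 3

Derivation:
start.  V:7 E:4  edges: 1-p->4 1-p->6 2-r->1 2-q->2
1. fire R0 via {0↦0, 1↦1, 2↦3, 3↦4}  →  V:5 E:3  edges: 1-p->6 2-r->1 2-q->2
2. fire R0 via {0↦3, 1↦1, 2↦5, 3↦6}  →  V:3 E:2  edges: 2-r->1 2-q->2
halt: no rule applies after step 2
NF nodes: {1:A, 2:C, 5:B}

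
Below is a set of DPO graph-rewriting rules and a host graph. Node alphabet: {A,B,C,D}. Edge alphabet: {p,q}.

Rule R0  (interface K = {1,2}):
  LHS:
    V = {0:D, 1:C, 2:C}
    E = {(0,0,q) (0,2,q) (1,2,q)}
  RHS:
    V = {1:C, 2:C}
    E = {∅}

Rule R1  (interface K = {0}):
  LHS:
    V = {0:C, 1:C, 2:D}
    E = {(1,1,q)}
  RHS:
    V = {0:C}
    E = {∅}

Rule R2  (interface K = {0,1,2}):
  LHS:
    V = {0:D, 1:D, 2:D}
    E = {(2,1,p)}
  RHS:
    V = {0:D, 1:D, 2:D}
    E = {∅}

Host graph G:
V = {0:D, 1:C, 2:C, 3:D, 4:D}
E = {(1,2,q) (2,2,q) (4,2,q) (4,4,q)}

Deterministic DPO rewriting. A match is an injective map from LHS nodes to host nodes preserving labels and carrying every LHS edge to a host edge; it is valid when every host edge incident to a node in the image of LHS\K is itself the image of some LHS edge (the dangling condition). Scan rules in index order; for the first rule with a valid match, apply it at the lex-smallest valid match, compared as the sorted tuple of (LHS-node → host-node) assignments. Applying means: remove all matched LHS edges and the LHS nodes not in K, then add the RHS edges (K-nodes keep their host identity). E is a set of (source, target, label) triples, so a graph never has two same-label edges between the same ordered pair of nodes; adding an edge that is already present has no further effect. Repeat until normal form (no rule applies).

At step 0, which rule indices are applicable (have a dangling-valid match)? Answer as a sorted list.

R0: 1 valid match — {0↦4, 1↦1, 2↦2}
R1: no valid match — 3 raw matches, all fail dangling condition
R2: no valid match — LHS pattern not found

Answer: [R0]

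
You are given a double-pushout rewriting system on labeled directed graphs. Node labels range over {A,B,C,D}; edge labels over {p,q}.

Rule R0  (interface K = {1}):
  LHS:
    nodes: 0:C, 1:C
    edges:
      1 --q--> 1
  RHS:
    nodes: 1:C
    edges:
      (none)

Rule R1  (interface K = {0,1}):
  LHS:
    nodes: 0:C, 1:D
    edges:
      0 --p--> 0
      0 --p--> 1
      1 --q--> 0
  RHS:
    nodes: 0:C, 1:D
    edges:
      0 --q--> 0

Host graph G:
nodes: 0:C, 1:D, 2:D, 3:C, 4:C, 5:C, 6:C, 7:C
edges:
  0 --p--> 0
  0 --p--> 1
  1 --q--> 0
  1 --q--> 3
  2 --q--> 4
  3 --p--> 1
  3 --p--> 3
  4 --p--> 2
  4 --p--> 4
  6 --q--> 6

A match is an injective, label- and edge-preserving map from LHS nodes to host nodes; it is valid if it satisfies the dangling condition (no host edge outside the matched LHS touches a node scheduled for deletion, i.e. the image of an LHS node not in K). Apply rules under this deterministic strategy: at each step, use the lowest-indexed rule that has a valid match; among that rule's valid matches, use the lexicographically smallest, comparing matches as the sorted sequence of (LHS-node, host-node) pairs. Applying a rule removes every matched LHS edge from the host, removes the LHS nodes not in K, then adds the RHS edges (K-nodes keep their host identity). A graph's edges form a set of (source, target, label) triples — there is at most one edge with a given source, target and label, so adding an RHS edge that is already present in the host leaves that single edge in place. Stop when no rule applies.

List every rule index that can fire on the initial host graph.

Answer: [R0,R1]

Derivation:
R0: 2 valid matches — {0↦5, 1↦6}, {0↦7, 1↦6}
R1: 3 valid matches — {0↦0, 1↦1}, {0↦3, 1↦1}, {0↦4, 1↦2}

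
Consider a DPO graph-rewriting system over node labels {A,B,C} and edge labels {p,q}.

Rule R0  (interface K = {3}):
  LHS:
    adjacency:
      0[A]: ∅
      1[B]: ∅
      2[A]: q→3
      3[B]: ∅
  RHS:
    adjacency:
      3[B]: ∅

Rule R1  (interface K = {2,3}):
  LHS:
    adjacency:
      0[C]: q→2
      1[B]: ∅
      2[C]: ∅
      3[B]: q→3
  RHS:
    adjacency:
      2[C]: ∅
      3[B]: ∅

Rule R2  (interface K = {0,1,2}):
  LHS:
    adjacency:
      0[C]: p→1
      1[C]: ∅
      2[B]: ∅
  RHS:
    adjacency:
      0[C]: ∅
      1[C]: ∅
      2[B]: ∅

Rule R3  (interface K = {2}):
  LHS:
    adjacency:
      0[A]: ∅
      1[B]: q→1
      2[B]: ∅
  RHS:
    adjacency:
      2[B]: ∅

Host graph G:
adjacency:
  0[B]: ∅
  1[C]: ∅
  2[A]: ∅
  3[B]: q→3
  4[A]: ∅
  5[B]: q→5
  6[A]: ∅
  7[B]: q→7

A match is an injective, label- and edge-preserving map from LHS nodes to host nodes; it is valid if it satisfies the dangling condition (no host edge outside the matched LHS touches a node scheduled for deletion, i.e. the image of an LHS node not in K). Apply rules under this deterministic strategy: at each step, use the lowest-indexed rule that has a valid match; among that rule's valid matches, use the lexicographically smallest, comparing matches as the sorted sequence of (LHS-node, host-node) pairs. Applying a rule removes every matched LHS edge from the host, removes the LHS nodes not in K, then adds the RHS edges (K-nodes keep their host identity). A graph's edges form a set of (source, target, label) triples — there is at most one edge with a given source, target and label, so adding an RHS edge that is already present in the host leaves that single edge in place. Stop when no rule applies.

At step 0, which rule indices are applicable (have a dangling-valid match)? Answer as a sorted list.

Answer: [R3]

Steps:
R0: no valid match — LHS pattern not found
R1: no valid match — LHS pattern not found
R2: no valid match — LHS pattern not found
R3: 27 valid matches — {0↦2, 1↦3, 2↦0}, {0↦2, 1↦3, 2↦5}, {0↦2, 1↦3, 2↦7} (+24 more)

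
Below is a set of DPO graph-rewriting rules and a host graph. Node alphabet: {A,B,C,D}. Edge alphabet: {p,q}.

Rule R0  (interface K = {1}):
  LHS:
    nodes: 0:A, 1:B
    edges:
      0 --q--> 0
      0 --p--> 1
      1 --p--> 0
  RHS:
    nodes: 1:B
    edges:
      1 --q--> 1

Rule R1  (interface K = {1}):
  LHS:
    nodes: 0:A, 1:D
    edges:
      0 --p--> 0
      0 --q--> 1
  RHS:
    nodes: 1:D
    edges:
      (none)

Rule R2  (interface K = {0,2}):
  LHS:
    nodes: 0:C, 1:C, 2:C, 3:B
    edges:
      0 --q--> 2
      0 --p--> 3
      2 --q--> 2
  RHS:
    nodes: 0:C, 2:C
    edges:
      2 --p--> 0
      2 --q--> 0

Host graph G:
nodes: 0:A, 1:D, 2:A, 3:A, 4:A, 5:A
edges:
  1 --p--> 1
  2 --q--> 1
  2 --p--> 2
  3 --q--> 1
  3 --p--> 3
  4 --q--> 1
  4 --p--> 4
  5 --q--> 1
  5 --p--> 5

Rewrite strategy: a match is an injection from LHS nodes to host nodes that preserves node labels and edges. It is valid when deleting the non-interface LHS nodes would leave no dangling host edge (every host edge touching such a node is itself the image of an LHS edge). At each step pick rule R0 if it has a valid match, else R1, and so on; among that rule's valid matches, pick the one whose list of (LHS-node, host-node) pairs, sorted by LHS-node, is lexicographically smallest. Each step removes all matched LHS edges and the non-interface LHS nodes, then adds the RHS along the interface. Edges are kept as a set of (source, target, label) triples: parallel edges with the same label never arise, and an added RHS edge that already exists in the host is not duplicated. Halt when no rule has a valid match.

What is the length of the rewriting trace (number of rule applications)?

Answer: 4

Steps:
[0] host  ⇒  6 nodes, 9 edges  {1-p->1 2-q->1 2-p->2 3-q->1 3-p->3 4-q->1 4-p->4 5-q->1 5-p->5}
[1] R1 @ {0↦2, 1↦1}  ⇒  5 nodes, 7 edges  {1-p->1 3-q->1 3-p->3 4-q->1 4-p->4 5-q->1 5-p->5}
[2] R1 @ {0↦3, 1↦1}  ⇒  4 nodes, 5 edges  {1-p->1 4-q->1 4-p->4 5-q->1 5-p->5}
[3] R1 @ {0↦4, 1↦1}  ⇒  3 nodes, 3 edges  {1-p->1 5-q->1 5-p->5}
[4] R1 @ {0↦5, 1↦1}  ⇒  2 nodes, 1 edges  {1-p->1}
final graph: no rule applies after step 4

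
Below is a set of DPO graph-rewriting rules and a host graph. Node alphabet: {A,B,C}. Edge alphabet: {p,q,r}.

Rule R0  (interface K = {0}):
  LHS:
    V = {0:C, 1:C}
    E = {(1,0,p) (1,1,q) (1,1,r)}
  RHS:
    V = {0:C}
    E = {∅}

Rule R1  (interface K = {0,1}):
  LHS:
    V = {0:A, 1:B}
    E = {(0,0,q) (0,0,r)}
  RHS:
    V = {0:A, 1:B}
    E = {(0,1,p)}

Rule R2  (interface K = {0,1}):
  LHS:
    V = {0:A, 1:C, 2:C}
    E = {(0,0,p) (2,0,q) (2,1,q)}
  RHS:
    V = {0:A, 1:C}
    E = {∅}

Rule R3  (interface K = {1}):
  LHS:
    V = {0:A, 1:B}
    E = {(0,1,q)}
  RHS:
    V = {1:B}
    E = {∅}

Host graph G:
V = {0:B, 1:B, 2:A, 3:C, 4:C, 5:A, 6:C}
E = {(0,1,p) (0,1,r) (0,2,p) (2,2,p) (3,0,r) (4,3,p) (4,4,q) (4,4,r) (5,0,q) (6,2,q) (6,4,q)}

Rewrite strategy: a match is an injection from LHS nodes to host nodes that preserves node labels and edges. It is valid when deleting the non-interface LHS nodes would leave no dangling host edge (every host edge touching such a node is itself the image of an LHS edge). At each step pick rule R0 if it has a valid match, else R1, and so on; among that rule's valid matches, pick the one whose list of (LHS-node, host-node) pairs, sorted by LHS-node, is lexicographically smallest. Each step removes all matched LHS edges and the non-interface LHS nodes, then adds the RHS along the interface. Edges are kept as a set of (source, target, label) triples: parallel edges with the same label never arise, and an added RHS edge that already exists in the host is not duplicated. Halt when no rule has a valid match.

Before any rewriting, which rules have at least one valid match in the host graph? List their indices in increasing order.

Answer: [R2,R3]

Rewrite trace:
R0: no valid match — 1 raw match, all fail dangling condition
R1: no valid match — LHS pattern not found
R2: 1 valid match — {0↦2, 1↦4, 2↦6}
R3: 1 valid match — {0↦5, 1↦0}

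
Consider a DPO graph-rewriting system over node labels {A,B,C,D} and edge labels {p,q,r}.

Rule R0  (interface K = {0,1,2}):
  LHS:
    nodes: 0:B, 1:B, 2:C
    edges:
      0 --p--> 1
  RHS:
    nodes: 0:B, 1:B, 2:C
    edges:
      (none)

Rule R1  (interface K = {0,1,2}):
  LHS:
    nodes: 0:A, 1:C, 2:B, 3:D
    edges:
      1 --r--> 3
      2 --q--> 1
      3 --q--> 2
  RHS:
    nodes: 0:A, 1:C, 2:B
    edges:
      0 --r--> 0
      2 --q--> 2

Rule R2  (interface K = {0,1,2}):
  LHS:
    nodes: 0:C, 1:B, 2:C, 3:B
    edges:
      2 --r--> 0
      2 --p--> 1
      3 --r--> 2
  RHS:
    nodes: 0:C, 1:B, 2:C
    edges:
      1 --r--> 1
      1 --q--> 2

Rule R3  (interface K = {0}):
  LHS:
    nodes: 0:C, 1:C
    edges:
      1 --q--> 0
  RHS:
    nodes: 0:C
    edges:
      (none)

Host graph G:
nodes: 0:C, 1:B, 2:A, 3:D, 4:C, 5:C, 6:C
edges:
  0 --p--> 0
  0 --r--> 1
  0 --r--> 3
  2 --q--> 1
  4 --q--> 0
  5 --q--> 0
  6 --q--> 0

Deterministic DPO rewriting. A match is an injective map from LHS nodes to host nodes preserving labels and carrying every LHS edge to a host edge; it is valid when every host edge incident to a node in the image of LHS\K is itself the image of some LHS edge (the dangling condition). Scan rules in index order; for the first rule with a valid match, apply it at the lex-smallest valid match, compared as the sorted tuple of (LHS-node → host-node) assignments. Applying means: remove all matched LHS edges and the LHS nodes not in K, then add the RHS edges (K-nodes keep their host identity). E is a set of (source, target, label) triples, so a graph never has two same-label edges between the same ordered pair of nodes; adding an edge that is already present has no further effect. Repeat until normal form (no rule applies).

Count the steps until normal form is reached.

Answer: 3

Derivation:
initial: |V|=7 |E|=7  E = 0-p->0 0-r->1 0-r->3 2-q->1 4-q->0 5-q->0 6-q->0
step 1: apply R3 at {0↦0, 1↦4}  → |V|=6 |E|=6  E = 0-p->0 0-r->1 0-r->3 2-q->1 5-q->0 6-q->0
step 2: apply R3 at {0↦0, 1↦5}  → |V|=5 |E|=5  E = 0-p->0 0-r->1 0-r->3 2-q->1 6-q->0
step 3: apply R3 at {0↦0, 1↦6}  → |V|=4 |E|=4  E = 0-p->0 0-r->1 0-r->3 2-q->1
final graph: no rule applies after step 3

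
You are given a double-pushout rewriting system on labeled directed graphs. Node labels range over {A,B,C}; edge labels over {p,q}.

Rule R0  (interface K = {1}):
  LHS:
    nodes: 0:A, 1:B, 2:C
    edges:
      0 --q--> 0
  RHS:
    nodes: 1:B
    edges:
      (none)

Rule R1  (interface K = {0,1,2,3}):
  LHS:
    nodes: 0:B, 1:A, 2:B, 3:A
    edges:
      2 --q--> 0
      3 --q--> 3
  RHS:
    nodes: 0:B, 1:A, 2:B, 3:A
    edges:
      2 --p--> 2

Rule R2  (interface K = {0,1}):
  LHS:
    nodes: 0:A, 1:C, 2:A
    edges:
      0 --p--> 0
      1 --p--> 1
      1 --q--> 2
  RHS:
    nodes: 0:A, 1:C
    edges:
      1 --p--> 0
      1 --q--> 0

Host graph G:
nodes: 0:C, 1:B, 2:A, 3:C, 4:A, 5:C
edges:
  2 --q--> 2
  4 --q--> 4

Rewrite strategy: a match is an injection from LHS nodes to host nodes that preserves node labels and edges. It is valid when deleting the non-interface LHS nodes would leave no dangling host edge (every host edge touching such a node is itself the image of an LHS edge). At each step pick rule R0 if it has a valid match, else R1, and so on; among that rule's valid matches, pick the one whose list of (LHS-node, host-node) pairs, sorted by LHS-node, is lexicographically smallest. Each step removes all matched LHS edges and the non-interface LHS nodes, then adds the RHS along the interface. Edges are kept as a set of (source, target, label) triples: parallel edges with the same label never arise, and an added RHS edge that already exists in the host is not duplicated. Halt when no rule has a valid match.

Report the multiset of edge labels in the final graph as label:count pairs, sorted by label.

Answer: (no edges)

Rewrite trace:
initial: |V|=6 |E|=2  E = 2-q->2 4-q->4
step 1: apply R0 at {0↦2, 1↦1, 2↦0}  → |V|=4 |E|=1  E = 4-q->4
step 2: apply R0 at {0↦4, 1↦1, 2↦3}  → |V|=2 |E|=0  E = ∅
normal form: no rule applies after step 2
NF edges: []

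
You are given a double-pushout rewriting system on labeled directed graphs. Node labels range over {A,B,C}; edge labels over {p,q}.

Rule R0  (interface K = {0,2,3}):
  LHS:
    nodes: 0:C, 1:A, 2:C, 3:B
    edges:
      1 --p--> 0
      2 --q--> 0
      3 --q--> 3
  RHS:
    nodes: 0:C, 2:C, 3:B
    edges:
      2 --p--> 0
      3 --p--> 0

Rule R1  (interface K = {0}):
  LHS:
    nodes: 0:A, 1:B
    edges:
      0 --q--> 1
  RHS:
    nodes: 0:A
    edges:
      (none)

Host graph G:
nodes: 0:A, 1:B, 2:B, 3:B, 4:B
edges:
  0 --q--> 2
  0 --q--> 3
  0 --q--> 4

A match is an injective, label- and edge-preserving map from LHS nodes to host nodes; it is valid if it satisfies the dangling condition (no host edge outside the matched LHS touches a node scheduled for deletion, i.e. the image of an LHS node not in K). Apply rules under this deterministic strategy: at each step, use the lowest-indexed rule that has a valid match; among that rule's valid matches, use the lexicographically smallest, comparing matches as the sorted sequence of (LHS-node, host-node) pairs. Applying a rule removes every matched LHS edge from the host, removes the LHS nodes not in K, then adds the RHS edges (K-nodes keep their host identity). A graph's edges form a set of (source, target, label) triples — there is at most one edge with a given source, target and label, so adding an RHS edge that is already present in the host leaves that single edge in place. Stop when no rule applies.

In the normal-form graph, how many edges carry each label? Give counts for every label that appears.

Answer: (no edges)

Rewrite trace:
[0] host  ⇒  5 nodes, 3 edges  {0-q->2 0-q->3 0-q->4}
[1] R1 @ {0↦0, 1↦2}  ⇒  4 nodes, 2 edges  {0-q->3 0-q->4}
[2] R1 @ {0↦0, 1↦3}  ⇒  3 nodes, 1 edges  {0-q->4}
[3] R1 @ {0↦0, 1↦4}  ⇒  2 nodes, 0 edges  {∅}
final graph: no rule applies after step 3
NF edges: []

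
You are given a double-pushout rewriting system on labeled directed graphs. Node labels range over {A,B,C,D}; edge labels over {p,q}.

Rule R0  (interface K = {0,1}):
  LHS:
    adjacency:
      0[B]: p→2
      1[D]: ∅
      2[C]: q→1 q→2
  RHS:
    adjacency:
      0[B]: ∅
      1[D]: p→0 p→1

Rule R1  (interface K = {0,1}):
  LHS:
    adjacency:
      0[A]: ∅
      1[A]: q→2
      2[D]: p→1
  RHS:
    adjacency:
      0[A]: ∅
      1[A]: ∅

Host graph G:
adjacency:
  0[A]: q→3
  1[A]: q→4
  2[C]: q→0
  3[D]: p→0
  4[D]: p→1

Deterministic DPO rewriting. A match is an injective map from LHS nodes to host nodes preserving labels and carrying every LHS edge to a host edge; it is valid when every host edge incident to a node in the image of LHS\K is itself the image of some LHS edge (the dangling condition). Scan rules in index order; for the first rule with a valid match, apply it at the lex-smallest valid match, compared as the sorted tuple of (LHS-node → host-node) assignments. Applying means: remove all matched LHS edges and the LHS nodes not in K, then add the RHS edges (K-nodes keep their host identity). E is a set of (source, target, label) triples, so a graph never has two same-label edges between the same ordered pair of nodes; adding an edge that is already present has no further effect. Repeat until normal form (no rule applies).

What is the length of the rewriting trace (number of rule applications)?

initial: |V|=5 |E|=5  E = 0-q->3 1-q->4 2-q->0 3-p->0 4-p->1
step 1: apply R1 at {0↦0, 1↦1, 2↦4}  → |V|=4 |E|=3  E = 0-q->3 2-q->0 3-p->0
step 2: apply R1 at {0↦1, 1↦0, 2↦3}  → |V|=3 |E|=1  E = 2-q->0
halt: no rule applies after step 2

Answer: 2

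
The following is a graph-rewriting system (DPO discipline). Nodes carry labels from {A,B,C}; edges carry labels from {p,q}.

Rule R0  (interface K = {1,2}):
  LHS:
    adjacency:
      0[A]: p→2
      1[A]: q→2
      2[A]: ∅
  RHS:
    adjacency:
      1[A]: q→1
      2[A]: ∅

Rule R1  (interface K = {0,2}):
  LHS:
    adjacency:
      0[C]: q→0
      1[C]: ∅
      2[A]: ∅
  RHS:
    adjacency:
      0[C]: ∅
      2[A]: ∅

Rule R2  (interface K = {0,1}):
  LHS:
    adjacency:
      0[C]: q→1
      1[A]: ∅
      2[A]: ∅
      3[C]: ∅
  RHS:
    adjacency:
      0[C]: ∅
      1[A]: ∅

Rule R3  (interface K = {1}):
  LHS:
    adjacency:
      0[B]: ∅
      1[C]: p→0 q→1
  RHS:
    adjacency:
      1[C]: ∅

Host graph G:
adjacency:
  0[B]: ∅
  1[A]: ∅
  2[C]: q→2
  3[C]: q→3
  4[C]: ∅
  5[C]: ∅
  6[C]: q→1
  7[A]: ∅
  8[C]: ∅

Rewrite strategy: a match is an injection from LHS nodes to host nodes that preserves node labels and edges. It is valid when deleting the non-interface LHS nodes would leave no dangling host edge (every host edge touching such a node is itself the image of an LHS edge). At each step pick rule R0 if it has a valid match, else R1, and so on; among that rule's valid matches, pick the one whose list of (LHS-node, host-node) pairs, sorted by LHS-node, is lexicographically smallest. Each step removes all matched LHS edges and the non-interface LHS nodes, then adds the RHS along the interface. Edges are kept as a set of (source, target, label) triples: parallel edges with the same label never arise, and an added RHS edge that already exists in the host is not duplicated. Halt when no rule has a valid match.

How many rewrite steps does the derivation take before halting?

[0] host  ⇒  9 nodes, 3 edges  {2-q->2 3-q->3 6-q->1}
[1] R1 @ {0↦2, 1↦4, 2↦1}  ⇒  8 nodes, 2 edges  {3-q->3 6-q->1}
[2] R1 @ {0↦3, 1↦2, 2↦1}  ⇒  7 nodes, 1 edges  {6-q->1}
[3] R2 @ {0↦6, 1↦1, 2↦7, 3↦3}  ⇒  5 nodes, 0 edges  {∅}
halt: no rule applies after step 3

Answer: 3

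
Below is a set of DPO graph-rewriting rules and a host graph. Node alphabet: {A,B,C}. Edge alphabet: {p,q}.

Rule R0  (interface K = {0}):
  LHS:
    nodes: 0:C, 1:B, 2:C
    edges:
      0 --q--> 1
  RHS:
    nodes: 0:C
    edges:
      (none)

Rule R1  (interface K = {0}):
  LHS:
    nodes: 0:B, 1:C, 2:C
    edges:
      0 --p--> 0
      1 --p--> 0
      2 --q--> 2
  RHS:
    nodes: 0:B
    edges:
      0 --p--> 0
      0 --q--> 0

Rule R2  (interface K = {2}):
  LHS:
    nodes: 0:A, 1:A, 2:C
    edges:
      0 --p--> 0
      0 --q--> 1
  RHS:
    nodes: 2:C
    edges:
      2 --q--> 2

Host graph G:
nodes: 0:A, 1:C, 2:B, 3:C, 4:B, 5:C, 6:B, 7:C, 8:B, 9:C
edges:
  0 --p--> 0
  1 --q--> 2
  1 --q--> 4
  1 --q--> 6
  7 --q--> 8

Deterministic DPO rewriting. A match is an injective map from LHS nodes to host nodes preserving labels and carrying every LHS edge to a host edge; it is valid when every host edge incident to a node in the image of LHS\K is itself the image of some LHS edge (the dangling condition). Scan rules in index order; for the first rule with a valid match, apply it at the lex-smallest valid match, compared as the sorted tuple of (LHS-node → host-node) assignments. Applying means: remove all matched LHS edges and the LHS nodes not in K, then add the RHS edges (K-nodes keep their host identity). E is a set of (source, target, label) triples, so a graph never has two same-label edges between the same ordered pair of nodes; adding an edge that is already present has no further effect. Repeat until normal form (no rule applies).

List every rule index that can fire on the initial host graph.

R0: 12 valid matches — {0↦1, 1↦2, 2↦3}, {0↦1, 1↦2, 2↦5}, {0↦1, 1↦2, 2↦9} (+9 more)
R1: no valid match — LHS pattern not found
R2: no valid match — LHS pattern not found

Answer: [R0]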